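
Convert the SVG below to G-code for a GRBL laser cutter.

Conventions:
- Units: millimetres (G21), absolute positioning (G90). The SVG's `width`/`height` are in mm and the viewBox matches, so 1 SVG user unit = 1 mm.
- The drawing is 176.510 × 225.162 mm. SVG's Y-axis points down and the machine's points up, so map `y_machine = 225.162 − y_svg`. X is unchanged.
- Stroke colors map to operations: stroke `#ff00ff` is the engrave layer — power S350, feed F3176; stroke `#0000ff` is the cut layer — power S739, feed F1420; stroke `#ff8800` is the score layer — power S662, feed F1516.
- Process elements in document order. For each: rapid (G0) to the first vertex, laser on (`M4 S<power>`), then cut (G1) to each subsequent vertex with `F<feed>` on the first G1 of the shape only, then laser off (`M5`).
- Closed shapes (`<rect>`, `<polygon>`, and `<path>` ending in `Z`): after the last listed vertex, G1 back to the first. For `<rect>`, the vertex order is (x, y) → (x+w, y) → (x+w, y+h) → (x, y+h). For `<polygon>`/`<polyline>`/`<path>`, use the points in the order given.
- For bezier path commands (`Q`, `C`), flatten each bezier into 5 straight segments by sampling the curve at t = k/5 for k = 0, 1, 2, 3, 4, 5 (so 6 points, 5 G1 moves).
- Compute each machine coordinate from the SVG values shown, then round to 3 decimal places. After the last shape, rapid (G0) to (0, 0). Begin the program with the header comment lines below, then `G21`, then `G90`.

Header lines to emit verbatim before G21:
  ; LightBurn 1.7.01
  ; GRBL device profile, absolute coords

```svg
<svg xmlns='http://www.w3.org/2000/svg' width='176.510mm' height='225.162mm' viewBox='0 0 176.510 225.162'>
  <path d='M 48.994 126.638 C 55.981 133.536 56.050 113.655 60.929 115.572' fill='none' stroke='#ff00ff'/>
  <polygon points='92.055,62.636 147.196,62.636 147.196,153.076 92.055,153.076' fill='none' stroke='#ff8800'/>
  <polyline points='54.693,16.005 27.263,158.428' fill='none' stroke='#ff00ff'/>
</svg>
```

; LightBurn 1.7.01
; GRBL device profile, absolute coords
G21
G90
G0 X48.994 Y98.524
M4 S350
G1 X52.450 Y97.210 F3176
G1 X54.808 Y99.991
G1 X56.632 Y104.536
G1 X58.485 Y108.513
G1 X60.929 Y109.590
M5
G0 X92.055 Y162.526
M4 S662
G1 X147.196 Y162.526 F1516
G1 X147.196 Y72.086
G1 X92.055 Y72.086
G1 X92.055 Y162.526
M5
G0 X54.693 Y209.157
M4 S350
G1 X27.263 Y66.734 F3176
M5
G0 X0.000 Y0.000

1 u = 1 mm; y_m = 225.162 − y.

[1] `<path>` cubic bezier, #ff00ff→engrave S350 F3176: (48.994,98.524) → (52.450,97.210) → (54.808,99.991) → (56.632,104.536) → (58.485,108.513) → (60.929,109.590)

[2] `<polygon>` rectangle, #ff8800→score S662 F1516: (92.055,162.526) → (147.196,162.526) → (147.196,72.086) → (92.055,72.086) → (92.055,162.526) (closed)

[3] `<polyline>` line segment, #ff00ff→engrave S350 F3176: (54.693,209.157) → (27.263,66.734)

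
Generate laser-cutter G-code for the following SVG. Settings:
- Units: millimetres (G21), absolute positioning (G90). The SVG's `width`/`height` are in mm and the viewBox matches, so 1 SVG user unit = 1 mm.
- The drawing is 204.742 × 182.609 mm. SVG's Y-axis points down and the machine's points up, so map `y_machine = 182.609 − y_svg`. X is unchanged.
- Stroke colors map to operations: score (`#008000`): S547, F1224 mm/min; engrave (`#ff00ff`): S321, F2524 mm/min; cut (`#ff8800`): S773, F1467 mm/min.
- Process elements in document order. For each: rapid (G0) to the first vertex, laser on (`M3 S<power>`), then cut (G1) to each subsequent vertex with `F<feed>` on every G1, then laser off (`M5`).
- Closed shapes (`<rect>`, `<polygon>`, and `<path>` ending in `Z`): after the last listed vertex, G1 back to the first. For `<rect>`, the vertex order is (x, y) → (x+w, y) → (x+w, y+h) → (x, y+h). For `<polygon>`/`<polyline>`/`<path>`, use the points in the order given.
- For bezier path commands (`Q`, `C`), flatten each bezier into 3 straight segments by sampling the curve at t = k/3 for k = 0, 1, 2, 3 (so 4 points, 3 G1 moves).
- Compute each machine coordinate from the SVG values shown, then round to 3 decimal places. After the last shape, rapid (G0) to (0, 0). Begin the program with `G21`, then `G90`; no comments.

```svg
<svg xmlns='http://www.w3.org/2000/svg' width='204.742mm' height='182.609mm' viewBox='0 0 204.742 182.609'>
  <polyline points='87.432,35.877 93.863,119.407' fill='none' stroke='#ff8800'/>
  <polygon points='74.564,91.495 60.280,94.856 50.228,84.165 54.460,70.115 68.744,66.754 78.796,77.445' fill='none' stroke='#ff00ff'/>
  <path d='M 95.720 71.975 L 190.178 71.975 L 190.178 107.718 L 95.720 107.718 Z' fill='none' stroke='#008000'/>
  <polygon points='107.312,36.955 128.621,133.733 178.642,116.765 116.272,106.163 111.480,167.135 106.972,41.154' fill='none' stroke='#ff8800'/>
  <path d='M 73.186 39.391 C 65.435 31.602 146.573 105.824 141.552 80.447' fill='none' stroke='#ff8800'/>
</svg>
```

G21
G90
G0 X87.432 Y146.732
M3 S773
G1 X93.863 Y63.202 F1467
M5
G0 X74.564 Y91.114
M3 S321
G1 X60.280 Y87.753 F2524
G1 X50.228 Y98.444 F2524
G1 X54.460 Y112.494 F2524
G1 X68.744 Y115.855 F2524
G1 X78.796 Y105.164 F2524
G1 X74.564 Y91.114 F2524
M5
G0 X95.720 Y110.634
M3 S547
G1 X190.178 Y110.634 F1224
G1 X190.178 Y74.891 F1224
G1 X95.720 Y74.891 F1224
G1 X95.720 Y110.634 F1224
M5
G0 X107.312 Y145.654
M3 S773
G1 X128.621 Y48.876 F1467
G1 X178.642 Y65.844 F1467
G1 X116.272 Y76.446 F1467
G1 X111.480 Y15.474 F1467
G1 X106.972 Y141.455 F1467
G1 X107.312 Y145.654 F1467
M5
G0 X73.186 Y143.218
M3 S773
G1 X88.581 Y130.396 F1467
G1 X124.337 Y103.258 F1467
G1 X141.552 Y102.162 F1467
M5
G0 X0.000 Y0.000

viewBox `0 0 204.742 182.609` with mm width/height → 1 unit = 1 mm. Flip: y_m = 182.609 − y_svg.

**Shape 1** — `<polyline>` line segment, stroke `#ff8800` → cut (S773, F1467). Machine vertices: (87.432,146.732) → (93.863,63.202). Open path.

**Shape 2** — `<polygon>` regular polygon, stroke `#ff00ff` → engrave (S321, F2524). Machine vertices: (74.564,91.114) → (60.280,87.753) → (50.228,98.444) → (54.460,112.494) → (68.744,115.855) → (78.796,105.164) → (74.564,91.114). Closed: final G1 returns to the first vertex.

**Shape 3** — `<path>` rectangle, stroke `#008000` → score (S547, F1224). Machine vertices: (95.720,110.634) → (190.178,110.634) → (190.178,74.891) → (95.720,74.891) → (95.720,110.634). Closed: final G1 returns to the first vertex.

**Shape 4** — `<polygon>` closed polygon, stroke `#ff8800` → cut (S773, F1467). Machine vertices: (107.312,145.654) → (128.621,48.876) → (178.642,65.844) → (116.272,76.446) → (111.480,15.474) → (106.972,141.455) → (107.312,145.654). Closed: final G1 returns to the first vertex.

**Shape 5** — `<path>` cubic bezier, stroke `#ff8800` → cut (S773, F1467). Control points (SVG): P0=(73.186,39.391), P1=(65.435,31.602), P2=(146.573,105.824), P3=(141.552,80.447); sampled at t=k/3. Machine vertices: (73.186,143.218) → (88.581,130.396) → (124.337,103.258) → (141.552,102.162). Open path.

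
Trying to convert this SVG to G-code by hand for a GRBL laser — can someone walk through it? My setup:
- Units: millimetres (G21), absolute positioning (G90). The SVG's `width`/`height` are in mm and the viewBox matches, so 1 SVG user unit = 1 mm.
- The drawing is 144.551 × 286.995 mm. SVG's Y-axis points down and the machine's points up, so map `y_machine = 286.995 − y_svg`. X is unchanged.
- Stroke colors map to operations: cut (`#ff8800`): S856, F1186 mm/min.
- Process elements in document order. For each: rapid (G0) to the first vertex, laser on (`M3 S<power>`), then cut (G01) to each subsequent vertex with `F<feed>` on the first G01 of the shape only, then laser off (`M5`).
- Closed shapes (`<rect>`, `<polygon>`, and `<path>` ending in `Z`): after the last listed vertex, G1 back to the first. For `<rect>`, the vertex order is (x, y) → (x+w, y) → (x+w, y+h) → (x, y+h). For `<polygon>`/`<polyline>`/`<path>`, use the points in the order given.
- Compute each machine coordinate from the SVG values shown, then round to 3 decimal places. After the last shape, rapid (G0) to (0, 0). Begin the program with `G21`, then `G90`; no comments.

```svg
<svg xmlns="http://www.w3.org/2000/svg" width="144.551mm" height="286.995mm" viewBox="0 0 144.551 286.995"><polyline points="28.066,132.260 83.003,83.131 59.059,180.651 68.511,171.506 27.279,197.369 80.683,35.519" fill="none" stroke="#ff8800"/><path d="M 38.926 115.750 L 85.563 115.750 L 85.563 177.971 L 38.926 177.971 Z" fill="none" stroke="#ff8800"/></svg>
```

G21
G90
G0 X28.066 Y154.735
M3 S856
G01 X83.003 Y203.864 F1186
G01 X59.059 Y106.344
G01 X68.511 Y115.489
G01 X27.279 Y89.626
G01 X80.683 Y251.476
M5
G0 X38.926 Y171.245
M3 S856
G01 X85.563 Y171.245 F1186
G01 X85.563 Y109.024
G01 X38.926 Y109.024
G01 X38.926 Y171.245
M5
G0 X0.000 Y0.000

viewBox `0 0 144.551 286.995` with mm width/height → 1 unit = 1 mm. Flip: y_m = 286.995 − y_svg.

**Shape 1** — `<polyline>` open polyline, stroke `#ff8800` → cut (S856, F1186). Machine vertices: (28.066,154.735) → (83.003,203.864) → (59.059,106.344) → (68.511,115.489) → (27.279,89.626) → (80.683,251.476). Open path.

**Shape 2** — `<path>` rectangle, stroke `#ff8800` → cut (S856, F1186). Machine vertices: (38.926,171.245) → (85.563,171.245) → (85.563,109.024) → (38.926,109.024) → (38.926,171.245). Closed: final G1 returns to the first vertex.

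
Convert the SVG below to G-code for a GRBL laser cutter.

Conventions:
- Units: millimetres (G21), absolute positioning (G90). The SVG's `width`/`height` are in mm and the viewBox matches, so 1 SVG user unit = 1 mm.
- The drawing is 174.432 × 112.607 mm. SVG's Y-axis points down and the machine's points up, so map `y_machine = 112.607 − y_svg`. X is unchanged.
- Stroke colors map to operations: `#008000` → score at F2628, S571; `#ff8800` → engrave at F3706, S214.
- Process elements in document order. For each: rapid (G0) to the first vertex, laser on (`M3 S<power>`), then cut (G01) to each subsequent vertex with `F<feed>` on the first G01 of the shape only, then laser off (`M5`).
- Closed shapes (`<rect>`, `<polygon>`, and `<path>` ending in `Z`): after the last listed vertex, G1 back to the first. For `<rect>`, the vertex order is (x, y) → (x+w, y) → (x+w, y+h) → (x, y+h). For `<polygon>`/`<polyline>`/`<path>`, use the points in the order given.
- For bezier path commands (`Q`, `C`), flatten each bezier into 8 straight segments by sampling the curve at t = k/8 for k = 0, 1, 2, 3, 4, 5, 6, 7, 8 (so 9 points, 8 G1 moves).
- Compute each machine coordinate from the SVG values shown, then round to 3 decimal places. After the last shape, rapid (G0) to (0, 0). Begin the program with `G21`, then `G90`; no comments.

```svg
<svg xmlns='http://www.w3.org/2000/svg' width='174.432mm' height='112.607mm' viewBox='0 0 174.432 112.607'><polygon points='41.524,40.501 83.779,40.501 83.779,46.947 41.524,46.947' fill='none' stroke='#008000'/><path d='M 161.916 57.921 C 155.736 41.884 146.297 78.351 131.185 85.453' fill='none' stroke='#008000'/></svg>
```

Since the viewBox matches the mm dimensions, user units are millimetres directly. The only transform is the Y-flip y_m = 112.607 − y_svg.

Shape 1 is a rectangle drawn with `<polygon>`. Its stroke #008000 means score at S571, F2628. After flipping Y the toolpath is (41.524,72.106) → (83.779,72.106) → (83.779,65.660) → (41.524,65.660) → (41.524,72.106), returning to the start.

Shape 2 is a cubic bezier drawn with `<path>`. Its stroke #008000 means score at S571, F2628. After flipping Y the toolpath is (161.916,54.686) → (159.441,58.399) → (156.632,58.148) → (153.461,54.895) → (149.900,49.597) → (145.920,43.215) → (141.493,36.707) → (136.591,31.034) → (131.185,27.154).

G21
G90
G0 X41.524 Y72.106
M3 S571
G01 X83.779 Y72.106 F2628
G01 X83.779 Y65.660
G01 X41.524 Y65.660
G01 X41.524 Y72.106
M5
G0 X161.916 Y54.686
M3 S571
G01 X159.441 Y58.399 F2628
G01 X156.632 Y58.148
G01 X153.461 Y54.895
G01 X149.900 Y49.597
G01 X145.920 Y43.215
G01 X141.493 Y36.707
G01 X136.591 Y31.034
G01 X131.185 Y27.154
M5
G0 X0.000 Y0.000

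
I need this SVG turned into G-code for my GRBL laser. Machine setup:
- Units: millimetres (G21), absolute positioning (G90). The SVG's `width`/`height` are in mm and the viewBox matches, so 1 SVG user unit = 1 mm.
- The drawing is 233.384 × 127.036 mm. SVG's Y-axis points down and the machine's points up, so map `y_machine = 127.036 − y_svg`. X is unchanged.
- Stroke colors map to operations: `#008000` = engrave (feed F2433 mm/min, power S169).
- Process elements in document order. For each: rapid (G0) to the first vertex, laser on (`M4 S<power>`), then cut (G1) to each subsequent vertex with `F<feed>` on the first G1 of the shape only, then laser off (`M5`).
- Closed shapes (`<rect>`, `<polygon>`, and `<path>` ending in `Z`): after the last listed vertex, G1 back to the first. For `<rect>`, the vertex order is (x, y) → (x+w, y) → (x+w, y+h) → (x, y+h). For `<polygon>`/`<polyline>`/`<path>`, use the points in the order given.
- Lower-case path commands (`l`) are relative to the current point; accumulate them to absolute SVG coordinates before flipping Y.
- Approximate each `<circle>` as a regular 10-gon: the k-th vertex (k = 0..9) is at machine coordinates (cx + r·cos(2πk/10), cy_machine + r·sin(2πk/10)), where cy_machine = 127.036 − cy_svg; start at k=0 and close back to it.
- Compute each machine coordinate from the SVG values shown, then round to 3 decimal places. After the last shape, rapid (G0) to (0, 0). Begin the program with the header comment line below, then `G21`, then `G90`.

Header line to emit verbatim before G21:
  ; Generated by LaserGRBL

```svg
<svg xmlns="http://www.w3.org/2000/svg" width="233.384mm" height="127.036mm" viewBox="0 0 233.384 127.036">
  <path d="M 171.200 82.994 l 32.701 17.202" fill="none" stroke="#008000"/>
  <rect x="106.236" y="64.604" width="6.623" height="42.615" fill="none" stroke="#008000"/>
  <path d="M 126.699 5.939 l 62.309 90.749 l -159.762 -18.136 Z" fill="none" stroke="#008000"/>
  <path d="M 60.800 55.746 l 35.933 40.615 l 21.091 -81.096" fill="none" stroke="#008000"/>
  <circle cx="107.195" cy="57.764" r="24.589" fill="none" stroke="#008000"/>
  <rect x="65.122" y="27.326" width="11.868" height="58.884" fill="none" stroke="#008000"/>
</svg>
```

; Generated by LaserGRBL
G21
G90
G0 X171.200 Y44.042
M4 S169
G1 X203.901 Y26.840 F2433
M5
G0 X106.236 Y62.432
M4 S169
G1 X112.859 Y62.432 F2433
G1 X112.859 Y19.817
G1 X106.236 Y19.817
G1 X106.236 Y62.432
M5
G0 X126.699 Y121.097
M4 S169
G1 X189.008 Y30.348 F2433
G1 X29.246 Y48.484
G1 X126.699 Y121.097
M5
G0 X60.800 Y71.290
M4 S169
G1 X96.733 Y30.675 F2433
G1 X117.824 Y111.771
M5
G0 X131.784 Y69.272
M4 S169
G1 X127.088 Y83.725 F2433
G1 X114.793 Y92.658
G1 X99.597 Y92.658
G1 X87.302 Y83.725
G1 X82.606 Y69.272
G1 X87.302 Y54.819
G1 X99.597 Y45.886
G1 X114.793 Y45.886
G1 X127.088 Y54.819
G1 X131.784 Y69.272
M5
G0 X65.122 Y99.710
M4 S169
G1 X76.990 Y99.710 F2433
G1 X76.990 Y40.826
G1 X65.122 Y40.826
G1 X65.122 Y99.710
M5
G0 X0.000 Y0.000

1 u = 1 mm; y_m = 127.036 − y.

[1] `<path>` line segment, #008000→engrave S169 F2433: (171.200,44.042) → (203.901,26.840)

[2] `<rect>` rectangle, #008000→engrave S169 F2433: (106.236,62.432) → (112.859,62.432) → (112.859,19.817) → (106.236,19.817) → (106.236,62.432) (closed)

[3] `<path>` closed polygon, #008000→engrave S169 F2433: (126.699,121.097) → (189.008,30.348) → (29.246,48.484) → (126.699,121.097) (closed)

[4] `<path>` open polyline, #008000→engrave S169 F2433: (60.800,71.290) → (96.733,30.675) → (117.824,111.771)

[5] `<circle>` circle, #008000→engrave S169 F2433: (131.784,69.272) → (127.088,83.725) → (114.793,92.658) → (99.597,92.658) → (87.302,83.725) → (82.606,69.272) → (87.302,54.819) → (99.597,45.886) → (114.793,45.886) → (127.088,54.819) → (131.784,69.272) (closed)

[6] `<rect>` rectangle, #008000→engrave S169 F2433: (65.122,99.710) → (76.990,99.710) → (76.990,40.826) → (65.122,40.826) → (65.122,99.710) (closed)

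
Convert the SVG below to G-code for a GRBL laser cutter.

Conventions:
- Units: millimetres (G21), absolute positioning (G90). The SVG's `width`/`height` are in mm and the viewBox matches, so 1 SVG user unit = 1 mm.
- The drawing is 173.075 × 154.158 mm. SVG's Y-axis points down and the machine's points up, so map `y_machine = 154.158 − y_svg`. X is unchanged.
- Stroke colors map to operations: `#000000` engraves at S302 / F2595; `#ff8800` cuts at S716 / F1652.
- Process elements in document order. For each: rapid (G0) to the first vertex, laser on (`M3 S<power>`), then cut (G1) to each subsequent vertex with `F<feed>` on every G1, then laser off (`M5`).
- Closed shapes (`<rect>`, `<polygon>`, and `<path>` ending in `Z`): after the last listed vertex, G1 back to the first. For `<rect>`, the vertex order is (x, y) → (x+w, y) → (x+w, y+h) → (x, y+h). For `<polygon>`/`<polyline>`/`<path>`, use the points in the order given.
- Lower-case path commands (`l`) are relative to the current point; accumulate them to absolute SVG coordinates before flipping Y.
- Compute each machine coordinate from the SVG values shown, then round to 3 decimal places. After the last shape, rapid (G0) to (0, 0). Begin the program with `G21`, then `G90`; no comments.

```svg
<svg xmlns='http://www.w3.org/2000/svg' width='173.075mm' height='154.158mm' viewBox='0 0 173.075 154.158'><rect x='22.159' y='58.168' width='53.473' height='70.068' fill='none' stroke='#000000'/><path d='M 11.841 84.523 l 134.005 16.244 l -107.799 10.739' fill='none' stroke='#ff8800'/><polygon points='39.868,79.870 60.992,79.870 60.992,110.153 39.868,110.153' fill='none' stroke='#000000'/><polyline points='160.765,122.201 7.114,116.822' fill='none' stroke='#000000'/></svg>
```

viewBox `0 0 173.075 154.158` with mm width/height → 1 unit = 1 mm. Flip: y_m = 154.158 − y_svg.

**Shape 1** — `<rect>` rectangle, stroke `#000000` → engrave (S302, F2595). Machine vertices: (22.159,95.990) → (75.632,95.990) → (75.632,25.922) → (22.159,25.922) → (22.159,95.990). Closed: final G1 returns to the first vertex.

**Shape 2** — `<path>` open polyline, stroke `#ff8800` → cut (S716, F1652). Machine vertices: (11.841,69.635) → (145.846,53.391) → (38.047,42.652). Open path.

**Shape 3** — `<polygon>` rectangle, stroke `#000000` → engrave (S302, F2595). Machine vertices: (39.868,74.288) → (60.992,74.288) → (60.992,44.005) → (39.868,44.005) → (39.868,74.288). Closed: final G1 returns to the first vertex.

**Shape 4** — `<polyline>` line segment, stroke `#000000` → engrave (S302, F2595). Machine vertices: (160.765,31.957) → (7.114,37.336). Open path.

G21
G90
G0 X22.159 Y95.990
M3 S302
G1 X75.632 Y95.990 F2595
G1 X75.632 Y25.922 F2595
G1 X22.159 Y25.922 F2595
G1 X22.159 Y95.990 F2595
M5
G0 X11.841 Y69.635
M3 S716
G1 X145.846 Y53.391 F1652
G1 X38.047 Y42.652 F1652
M5
G0 X39.868 Y74.288
M3 S302
G1 X60.992 Y74.288 F2595
G1 X60.992 Y44.005 F2595
G1 X39.868 Y44.005 F2595
G1 X39.868 Y74.288 F2595
M5
G0 X160.765 Y31.957
M3 S302
G1 X7.114 Y37.336 F2595
M5
G0 X0.000 Y0.000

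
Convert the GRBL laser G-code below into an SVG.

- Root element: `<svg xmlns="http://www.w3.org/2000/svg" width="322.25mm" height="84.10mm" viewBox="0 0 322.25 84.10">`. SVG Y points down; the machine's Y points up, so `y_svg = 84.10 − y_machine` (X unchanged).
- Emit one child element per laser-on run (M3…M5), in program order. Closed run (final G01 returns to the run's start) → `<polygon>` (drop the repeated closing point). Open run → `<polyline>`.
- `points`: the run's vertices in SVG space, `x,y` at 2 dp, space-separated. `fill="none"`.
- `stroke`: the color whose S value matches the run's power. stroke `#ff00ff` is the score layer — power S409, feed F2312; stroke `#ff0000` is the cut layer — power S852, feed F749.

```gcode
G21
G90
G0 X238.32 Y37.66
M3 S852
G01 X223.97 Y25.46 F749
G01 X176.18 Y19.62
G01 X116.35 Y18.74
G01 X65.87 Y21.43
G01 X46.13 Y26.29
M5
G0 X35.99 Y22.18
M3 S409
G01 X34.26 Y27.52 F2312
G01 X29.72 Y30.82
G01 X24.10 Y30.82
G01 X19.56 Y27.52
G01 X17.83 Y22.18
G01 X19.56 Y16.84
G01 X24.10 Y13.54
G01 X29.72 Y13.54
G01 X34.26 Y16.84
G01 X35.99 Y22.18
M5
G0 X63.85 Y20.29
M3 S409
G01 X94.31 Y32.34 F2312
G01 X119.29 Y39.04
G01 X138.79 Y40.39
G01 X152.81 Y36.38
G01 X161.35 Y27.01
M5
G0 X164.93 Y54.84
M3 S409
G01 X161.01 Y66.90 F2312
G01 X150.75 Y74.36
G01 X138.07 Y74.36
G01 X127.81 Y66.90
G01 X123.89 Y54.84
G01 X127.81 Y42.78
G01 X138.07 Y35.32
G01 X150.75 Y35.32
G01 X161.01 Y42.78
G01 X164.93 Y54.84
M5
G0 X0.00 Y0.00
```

y_svg = 84.10 − y_m.

[1] S852→`#ff0000` (cut); open run; points: 238.32,46.44 223.97,58.64 176.18,64.48 116.35,65.36 65.87,62.67 46.13,57.81

[2] S409→`#ff00ff` (score); closed run; points: 35.99,61.92 34.26,56.58 29.72,53.28 24.10,53.28 19.56,56.58 17.83,61.92 19.56,67.26 24.10,70.56 29.72,70.56 34.26,67.26

[3] S409→`#ff00ff` (score); open run; points: 63.85,63.81 94.31,51.76 119.29,45.06 138.79,43.71 152.81,47.72 161.35,57.09

[4] S409→`#ff00ff` (score); closed run; points: 164.93,29.26 161.01,17.20 150.75,9.74 138.07,9.74 127.81,17.20 123.89,29.26 127.81,41.32 138.07,48.78 150.75,48.78 161.01,41.32

<svg xmlns="http://www.w3.org/2000/svg" width="322.25mm" height="84.10mm" viewBox="0 0 322.25 84.10">
  <polyline points="238.32,46.44 223.97,58.64 176.18,64.48 116.35,65.36 65.87,62.67 46.13,57.81" fill="none" stroke="#ff0000"/>
  <polygon points="35.99,61.92 34.26,56.58 29.72,53.28 24.10,53.28 19.56,56.58 17.83,61.92 19.56,67.26 24.10,70.56 29.72,70.56 34.26,67.26" fill="none" stroke="#ff00ff"/>
  <polyline points="63.85,63.81 94.31,51.76 119.29,45.06 138.79,43.71 152.81,47.72 161.35,57.09" fill="none" stroke="#ff00ff"/>
  <polygon points="164.93,29.26 161.01,17.20 150.75,9.74 138.07,9.74 127.81,17.20 123.89,29.26 127.81,41.32 138.07,48.78 150.75,48.78 161.01,41.32" fill="none" stroke="#ff00ff"/>
</svg>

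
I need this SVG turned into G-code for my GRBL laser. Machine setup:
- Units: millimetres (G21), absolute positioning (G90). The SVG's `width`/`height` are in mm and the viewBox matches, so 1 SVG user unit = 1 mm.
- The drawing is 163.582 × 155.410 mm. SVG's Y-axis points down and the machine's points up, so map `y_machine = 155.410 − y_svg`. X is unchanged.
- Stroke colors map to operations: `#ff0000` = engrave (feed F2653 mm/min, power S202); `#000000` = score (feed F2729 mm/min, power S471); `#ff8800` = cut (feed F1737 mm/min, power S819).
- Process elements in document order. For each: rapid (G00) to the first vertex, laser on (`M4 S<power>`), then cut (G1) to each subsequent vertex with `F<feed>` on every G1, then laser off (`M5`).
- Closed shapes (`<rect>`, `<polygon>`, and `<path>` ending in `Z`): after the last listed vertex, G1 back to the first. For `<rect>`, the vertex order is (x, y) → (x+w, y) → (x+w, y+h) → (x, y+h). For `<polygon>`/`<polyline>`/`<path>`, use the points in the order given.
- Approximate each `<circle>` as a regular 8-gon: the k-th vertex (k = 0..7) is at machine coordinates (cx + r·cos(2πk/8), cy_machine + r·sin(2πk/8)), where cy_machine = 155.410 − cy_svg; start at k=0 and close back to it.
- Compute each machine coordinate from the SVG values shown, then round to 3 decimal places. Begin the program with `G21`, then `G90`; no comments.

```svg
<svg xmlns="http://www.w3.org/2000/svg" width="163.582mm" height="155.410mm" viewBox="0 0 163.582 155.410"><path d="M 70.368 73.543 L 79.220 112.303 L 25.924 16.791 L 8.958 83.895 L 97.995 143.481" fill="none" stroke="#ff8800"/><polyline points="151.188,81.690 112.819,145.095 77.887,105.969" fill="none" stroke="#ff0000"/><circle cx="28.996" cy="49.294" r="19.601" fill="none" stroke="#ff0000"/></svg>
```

1 u = 1 mm; y_m = 155.410 − y.

[1] `<path>` open polyline, #ff8800→cut S819 F1737: (70.368,81.867) → (79.220,43.107) → (25.924,138.619) → (8.958,71.515) → (97.995,11.929)

[2] `<polyline>` open polyline, #ff0000→engrave S202 F2653: (151.188,73.720) → (112.819,10.315) → (77.887,49.441)

[3] `<circle>` circle, #ff0000→engrave S202 F2653: (48.597,106.116) → (42.856,119.976) → (28.996,125.717) → (15.136,119.976) → (9.395,106.116) → (15.136,92.256) → (28.996,86.515) → (42.856,92.256) → (48.597,106.116) (closed)

G21
G90
G00 X70.368 Y81.867
M4 S819
G1 X79.220 Y43.107 F1737
G1 X25.924 Y138.619 F1737
G1 X8.958 Y71.515 F1737
G1 X97.995 Y11.929 F1737
M5
G00 X151.188 Y73.720
M4 S202
G1 X112.819 Y10.315 F2653
G1 X77.887 Y49.441 F2653
M5
G00 X48.597 Y106.116
M4 S202
G1 X42.856 Y119.976 F2653
G1 X28.996 Y125.717 F2653
G1 X15.136 Y119.976 F2653
G1 X9.395 Y106.116 F2653
G1 X15.136 Y92.256 F2653
G1 X28.996 Y86.515 F2653
G1 X42.856 Y92.256 F2653
G1 X48.597 Y106.116 F2653
M5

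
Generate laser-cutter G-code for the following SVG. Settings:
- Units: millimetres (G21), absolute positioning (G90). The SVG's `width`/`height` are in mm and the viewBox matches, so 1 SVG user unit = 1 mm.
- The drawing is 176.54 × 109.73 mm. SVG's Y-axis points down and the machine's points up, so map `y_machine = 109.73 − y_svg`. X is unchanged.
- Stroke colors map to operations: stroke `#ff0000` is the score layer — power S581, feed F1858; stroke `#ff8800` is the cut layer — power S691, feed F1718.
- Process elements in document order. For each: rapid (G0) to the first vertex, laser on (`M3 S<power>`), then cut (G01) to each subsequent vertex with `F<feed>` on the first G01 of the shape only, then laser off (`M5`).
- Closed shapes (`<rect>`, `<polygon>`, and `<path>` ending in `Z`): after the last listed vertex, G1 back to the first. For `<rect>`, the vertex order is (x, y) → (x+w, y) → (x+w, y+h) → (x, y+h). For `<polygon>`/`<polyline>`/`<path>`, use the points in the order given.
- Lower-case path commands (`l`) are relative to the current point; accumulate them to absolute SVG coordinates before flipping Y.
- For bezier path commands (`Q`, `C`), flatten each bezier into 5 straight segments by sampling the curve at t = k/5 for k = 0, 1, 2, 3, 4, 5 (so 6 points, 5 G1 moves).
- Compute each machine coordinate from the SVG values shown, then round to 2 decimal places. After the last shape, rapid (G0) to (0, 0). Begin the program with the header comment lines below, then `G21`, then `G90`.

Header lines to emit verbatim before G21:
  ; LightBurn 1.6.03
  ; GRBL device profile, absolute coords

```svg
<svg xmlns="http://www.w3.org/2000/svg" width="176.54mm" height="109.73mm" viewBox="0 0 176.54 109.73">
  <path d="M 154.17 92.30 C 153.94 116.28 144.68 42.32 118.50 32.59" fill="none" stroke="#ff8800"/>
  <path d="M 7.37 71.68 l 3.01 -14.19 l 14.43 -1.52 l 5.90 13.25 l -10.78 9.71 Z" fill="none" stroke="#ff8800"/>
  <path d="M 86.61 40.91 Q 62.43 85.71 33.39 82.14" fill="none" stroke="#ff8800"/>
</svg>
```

; LightBurn 1.6.03
; GRBL device profile, absolute coords
G21
G90
G0 X154.17 Y17.43
M3 S691
G01 X152.89 Y13.50 F1718
G01 X149.05 Y25.29
G01 X142.30 Y45.01
G01 X132.24 Y64.89
G01 X118.50 Y77.14
M5
G0 X7.37 Y38.05
M3 S691
G01 X10.38 Y52.24 F1718
G01 X24.81 Y53.76
G01 X30.71 Y40.51
G01 X19.93 Y30.80
G01 X7.37 Y38.05
M5
G0 X86.61 Y68.82
M3 S691
G01 X76.74 Y52.83 F1718
G01 X66.49 Y40.72
G01 X55.84 Y32.47
G01 X44.81 Y28.10
G01 X33.39 Y27.59
M5
G0 X0.00 Y0.00

1 u = 1 mm; y_m = 109.73 − y.

[1] `<path>` cubic bezier, #ff8800→cut S691 F1718: (154.17,17.43) → (152.89,13.50) → (149.05,25.29) → (142.30,45.01) → (132.24,64.89) → (118.50,77.14)

[2] `<path>` regular polygon, #ff8800→cut S691 F1718: (7.37,38.05) → (10.38,52.24) → (24.81,53.76) → (30.71,40.51) → (19.93,30.80) → (7.37,38.05) (closed)

[3] `<path>` quadratic bezier, #ff8800→cut S691 F1718: (86.61,68.82) → (76.74,52.83) → (66.49,40.72) → (55.84,32.47) → (44.81,28.10) → (33.39,27.59)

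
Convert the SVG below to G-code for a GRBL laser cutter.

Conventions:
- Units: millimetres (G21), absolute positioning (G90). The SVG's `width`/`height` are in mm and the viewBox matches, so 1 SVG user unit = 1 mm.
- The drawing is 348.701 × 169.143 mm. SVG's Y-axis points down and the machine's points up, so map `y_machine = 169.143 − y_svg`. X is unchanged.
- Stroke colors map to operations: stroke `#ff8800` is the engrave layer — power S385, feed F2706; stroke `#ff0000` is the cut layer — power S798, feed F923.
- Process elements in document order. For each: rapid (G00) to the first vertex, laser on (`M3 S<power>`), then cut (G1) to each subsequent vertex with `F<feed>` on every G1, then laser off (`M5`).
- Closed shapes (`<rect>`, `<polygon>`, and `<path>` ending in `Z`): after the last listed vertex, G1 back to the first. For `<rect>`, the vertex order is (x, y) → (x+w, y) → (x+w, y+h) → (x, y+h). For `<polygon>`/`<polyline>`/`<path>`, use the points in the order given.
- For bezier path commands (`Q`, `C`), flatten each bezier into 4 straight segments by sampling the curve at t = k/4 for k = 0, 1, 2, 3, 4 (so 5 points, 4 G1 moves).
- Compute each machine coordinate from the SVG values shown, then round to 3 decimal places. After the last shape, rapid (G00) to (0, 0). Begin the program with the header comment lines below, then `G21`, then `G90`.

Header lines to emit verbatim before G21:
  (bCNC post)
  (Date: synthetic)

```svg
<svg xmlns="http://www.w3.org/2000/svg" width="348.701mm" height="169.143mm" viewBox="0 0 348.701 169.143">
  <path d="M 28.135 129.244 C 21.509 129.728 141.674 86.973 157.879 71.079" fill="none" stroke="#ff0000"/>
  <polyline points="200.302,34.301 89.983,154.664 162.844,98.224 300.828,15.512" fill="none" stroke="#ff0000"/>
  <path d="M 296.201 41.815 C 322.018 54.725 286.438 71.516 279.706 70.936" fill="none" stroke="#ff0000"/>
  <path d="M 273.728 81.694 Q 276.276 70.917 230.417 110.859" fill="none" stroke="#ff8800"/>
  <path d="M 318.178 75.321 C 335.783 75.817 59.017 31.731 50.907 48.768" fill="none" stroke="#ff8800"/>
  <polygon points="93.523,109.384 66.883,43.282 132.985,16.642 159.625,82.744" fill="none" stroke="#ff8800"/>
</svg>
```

viewBox `0 0 348.701 169.143` with mm width/height → 1 unit = 1 mm. Flip: y_m = 169.143 − y_svg.

**Shape 1** — `<path>` cubic bezier, stroke `#ff0000` → cut (S798, F923). Control points (SVG): P0=(28.135,129.244), P1=(21.509,129.728), P2=(141.674,86.973), P3=(157.879,71.079); sampled at t=k/4. Machine vertices: (28.135,39.899) → (43.333,46.548) → (84.445,62.840) → (129.838,82.202) → (157.879,98.064). Open path.

**Shape 2** — `<polyline>` open polyline, stroke `#ff0000` → cut (S798, F923). Machine vertices: (200.302,134.842) → (89.983,14.479) → (162.844,70.919) → (300.828,153.631). Open path.

**Shape 3** — `<path>` cubic bezier, stroke `#ff0000` → cut (S798, F923). Control points (SVG): P0=(296.201,41.815), P1=(322.018,54.725), P2=(286.438,71.516), P3=(279.706,70.936); sampled at t=k/4. Machine vertices: (296.201,127.328) → (305.462,117.250) → (300.159,107.709) → (288.754,100.697) → (279.706,98.207). Open path.

**Shape 4** — `<path>` quadratic bezier, stroke `#ff8800` → engrave (S385, F2706). Control points (SVG): P0=(273.728,81.694), P1=(276.276,70.917), P2=(230.417,110.859); sampled at t=k/4. Machine vertices: (273.728,87.449) → (271.977,89.668) → (264.174,85.546) → (250.321,75.085) → (230.417,58.284). Open path.

**Shape 5** — `<path>` cubic bezier, stroke `#ff8800` → engrave (S385, F2706). Control points (SVG): P0=(318.178,75.321), P1=(335.783,75.817), P2=(59.017,31.731), P3=(50.907,48.768); sampled at t=k/4. Machine vertices: (318.178,93.822) → (284.984,100.157) → (194.186,113.301) → (98.565,123.344) → (50.907,120.375). Open path.

**Shape 6** — `<polygon>` regular polygon, stroke `#ff8800` → engrave (S385, F2706). Machine vertices: (93.523,59.759) → (66.883,125.861) → (132.985,152.501) → (159.625,86.399) → (93.523,59.759). Closed: final G1 returns to the first vertex.

(bCNC post)
(Date: synthetic)
G21
G90
G00 X28.135 Y39.899
M3 S798
G1 X43.333 Y46.548 F923
G1 X84.445 Y62.840 F923
G1 X129.838 Y82.202 F923
G1 X157.879 Y98.064 F923
M5
G00 X200.302 Y134.842
M3 S798
G1 X89.983 Y14.479 F923
G1 X162.844 Y70.919 F923
G1 X300.828 Y153.631 F923
M5
G00 X296.201 Y127.328
M3 S798
G1 X305.462 Y117.250 F923
G1 X300.159 Y107.709 F923
G1 X288.754 Y100.697 F923
G1 X279.706 Y98.207 F923
M5
G00 X273.728 Y87.449
M3 S385
G1 X271.977 Y89.668 F2706
G1 X264.174 Y85.546 F2706
G1 X250.321 Y75.085 F2706
G1 X230.417 Y58.284 F2706
M5
G00 X318.178 Y93.822
M3 S385
G1 X284.984 Y100.157 F2706
G1 X194.186 Y113.301 F2706
G1 X98.565 Y123.344 F2706
G1 X50.907 Y120.375 F2706
M5
G00 X93.523 Y59.759
M3 S385
G1 X66.883 Y125.861 F2706
G1 X132.985 Y152.501 F2706
G1 X159.625 Y86.399 F2706
G1 X93.523 Y59.759 F2706
M5
G00 X0.000 Y0.000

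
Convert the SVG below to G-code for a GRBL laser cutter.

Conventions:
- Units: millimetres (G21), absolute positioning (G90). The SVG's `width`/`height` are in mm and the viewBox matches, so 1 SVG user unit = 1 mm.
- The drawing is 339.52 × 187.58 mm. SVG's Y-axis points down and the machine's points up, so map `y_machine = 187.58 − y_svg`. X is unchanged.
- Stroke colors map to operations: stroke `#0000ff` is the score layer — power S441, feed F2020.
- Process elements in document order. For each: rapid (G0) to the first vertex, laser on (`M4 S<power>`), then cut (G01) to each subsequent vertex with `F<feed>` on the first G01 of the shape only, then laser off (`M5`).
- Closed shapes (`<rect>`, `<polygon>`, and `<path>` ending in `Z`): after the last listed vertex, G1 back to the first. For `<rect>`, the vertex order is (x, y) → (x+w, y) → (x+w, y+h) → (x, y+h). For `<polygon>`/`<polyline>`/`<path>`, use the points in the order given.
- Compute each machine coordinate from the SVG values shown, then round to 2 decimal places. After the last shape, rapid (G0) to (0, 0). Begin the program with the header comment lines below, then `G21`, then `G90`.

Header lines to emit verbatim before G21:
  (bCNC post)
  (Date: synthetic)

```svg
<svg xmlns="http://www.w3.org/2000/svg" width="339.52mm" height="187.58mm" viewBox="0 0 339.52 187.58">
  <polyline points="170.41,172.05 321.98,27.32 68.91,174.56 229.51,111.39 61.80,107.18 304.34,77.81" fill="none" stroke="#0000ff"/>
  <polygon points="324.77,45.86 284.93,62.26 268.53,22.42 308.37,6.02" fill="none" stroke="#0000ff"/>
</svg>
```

(bCNC post)
(Date: synthetic)
G21
G90
G0 X170.41 Y15.53
M4 S441
G01 X321.98 Y160.26 F2020
G01 X68.91 Y13.02
G01 X229.51 Y76.19
G01 X61.80 Y80.40
G01 X304.34 Y109.77
M5
G0 X324.77 Y141.72
M4 S441
G01 X284.93 Y125.32 F2020
G01 X268.53 Y165.16
G01 X308.37 Y181.56
G01 X324.77 Y141.72
M5
G0 X0.00 Y0.00

1 u = 1 mm; y_m = 187.58 − y.

[1] `<polyline>` open polyline, #0000ff→score S441 F2020: (170.41,15.53) → (321.98,160.26) → (68.91,13.02) → (229.51,76.19) → (61.80,80.40) → (304.34,109.77)

[2] `<polygon>` regular polygon, #0000ff→score S441 F2020: (324.77,141.72) → (284.93,125.32) → (268.53,165.16) → (308.37,181.56) → (324.77,141.72) (closed)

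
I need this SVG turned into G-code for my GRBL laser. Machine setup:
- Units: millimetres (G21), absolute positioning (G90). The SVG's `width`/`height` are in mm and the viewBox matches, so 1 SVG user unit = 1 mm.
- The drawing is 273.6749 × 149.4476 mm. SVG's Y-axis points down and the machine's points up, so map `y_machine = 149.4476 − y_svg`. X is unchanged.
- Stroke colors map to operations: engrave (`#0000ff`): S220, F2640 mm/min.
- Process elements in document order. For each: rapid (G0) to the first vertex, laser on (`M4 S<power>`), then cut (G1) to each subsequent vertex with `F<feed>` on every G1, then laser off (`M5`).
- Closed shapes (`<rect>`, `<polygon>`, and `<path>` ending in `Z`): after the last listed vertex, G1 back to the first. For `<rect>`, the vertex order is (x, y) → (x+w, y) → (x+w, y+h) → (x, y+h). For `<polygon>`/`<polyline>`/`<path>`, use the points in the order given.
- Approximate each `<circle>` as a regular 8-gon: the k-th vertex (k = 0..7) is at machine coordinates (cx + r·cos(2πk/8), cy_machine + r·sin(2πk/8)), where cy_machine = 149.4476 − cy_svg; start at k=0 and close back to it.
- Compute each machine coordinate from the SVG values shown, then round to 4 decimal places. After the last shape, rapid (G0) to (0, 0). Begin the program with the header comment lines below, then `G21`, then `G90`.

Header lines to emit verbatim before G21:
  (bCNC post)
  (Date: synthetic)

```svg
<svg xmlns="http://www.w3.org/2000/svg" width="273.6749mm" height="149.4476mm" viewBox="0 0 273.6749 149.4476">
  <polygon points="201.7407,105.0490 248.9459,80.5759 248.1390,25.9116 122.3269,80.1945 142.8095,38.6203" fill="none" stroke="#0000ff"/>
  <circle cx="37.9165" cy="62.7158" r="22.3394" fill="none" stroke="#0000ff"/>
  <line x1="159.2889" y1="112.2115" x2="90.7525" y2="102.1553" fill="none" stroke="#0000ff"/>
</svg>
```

1 u = 1 mm; y_m = 149.4476 − y.

[1] `<polygon>` closed polygon, #0000ff→engrave S220 F2640: (201.7407,44.3986) → (248.9459,68.8717) → (248.1390,123.5360) → (122.3269,69.2531) → (142.8095,110.8273) → (201.7407,44.3986) (closed)

[2] `<circle>` circle, #0000ff→engrave S220 F2640: (60.2559,86.7318) → (53.7128,102.5281) → (37.9165,109.0712) → (22.1202,102.5281) → (15.5771,86.7318) → (22.1202,70.9355) → (37.9165,64.3924) → (53.7128,70.9355) → (60.2559,86.7318) (closed)

[3] `<line>` line segment, #0000ff→engrave S220 F2640: (159.2889,37.2361) → (90.7525,47.2923)

(bCNC post)
(Date: synthetic)
G21
G90
G0 X201.7407 Y44.3986
M4 S220
G1 X248.9459 Y68.8717 F2640
G1 X248.1390 Y123.5360 F2640
G1 X122.3269 Y69.2531 F2640
G1 X142.8095 Y110.8273 F2640
G1 X201.7407 Y44.3986 F2640
M5
G0 X60.2559 Y86.7318
M4 S220
G1 X53.7128 Y102.5281 F2640
G1 X37.9165 Y109.0712 F2640
G1 X22.1202 Y102.5281 F2640
G1 X15.5771 Y86.7318 F2640
G1 X22.1202 Y70.9355 F2640
G1 X37.9165 Y64.3924 F2640
G1 X53.7128 Y70.9355 F2640
G1 X60.2559 Y86.7318 F2640
M5
G0 X159.2889 Y37.2361
M4 S220
G1 X90.7525 Y47.2923 F2640
M5
G0 X0.0000 Y0.0000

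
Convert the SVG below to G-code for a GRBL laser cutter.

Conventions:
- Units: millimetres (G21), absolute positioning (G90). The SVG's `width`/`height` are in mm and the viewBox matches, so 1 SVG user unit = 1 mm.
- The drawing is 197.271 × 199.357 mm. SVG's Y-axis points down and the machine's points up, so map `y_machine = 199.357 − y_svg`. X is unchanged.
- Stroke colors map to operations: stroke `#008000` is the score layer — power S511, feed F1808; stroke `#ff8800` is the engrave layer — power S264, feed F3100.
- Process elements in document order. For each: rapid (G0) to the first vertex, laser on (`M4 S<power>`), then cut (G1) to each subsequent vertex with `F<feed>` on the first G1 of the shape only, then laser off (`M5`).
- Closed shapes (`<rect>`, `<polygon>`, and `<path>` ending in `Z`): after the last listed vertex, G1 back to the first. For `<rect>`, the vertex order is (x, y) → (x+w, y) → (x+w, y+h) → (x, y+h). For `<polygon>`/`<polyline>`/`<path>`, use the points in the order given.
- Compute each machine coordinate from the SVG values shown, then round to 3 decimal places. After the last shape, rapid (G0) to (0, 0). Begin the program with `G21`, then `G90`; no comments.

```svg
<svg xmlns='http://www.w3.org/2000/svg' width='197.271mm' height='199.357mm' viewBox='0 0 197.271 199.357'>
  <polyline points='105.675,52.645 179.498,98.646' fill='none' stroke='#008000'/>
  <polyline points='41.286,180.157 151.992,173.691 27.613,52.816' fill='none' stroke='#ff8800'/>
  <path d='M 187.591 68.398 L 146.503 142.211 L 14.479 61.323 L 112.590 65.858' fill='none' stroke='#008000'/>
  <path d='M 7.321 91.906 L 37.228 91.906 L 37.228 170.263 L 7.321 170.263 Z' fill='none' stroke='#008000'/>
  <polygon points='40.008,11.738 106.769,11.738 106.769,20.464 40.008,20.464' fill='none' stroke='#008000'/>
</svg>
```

G21
G90
G0 X105.675 Y146.712
M4 S511
G1 X179.498 Y100.711 F1808
M5
G0 X41.286 Y19.200
M4 S264
G1 X151.992 Y25.666 F3100
G1 X27.613 Y146.541
M5
G0 X187.591 Y130.959
M4 S511
G1 X146.503 Y57.146 F1808
G1 X14.479 Y138.034
G1 X112.590 Y133.499
M5
G0 X7.321 Y107.451
M4 S511
G1 X37.228 Y107.451 F1808
G1 X37.228 Y29.094
G1 X7.321 Y29.094
G1 X7.321 Y107.451
M5
G0 X40.008 Y187.619
M4 S511
G1 X106.769 Y187.619 F1808
G1 X106.769 Y178.893
G1 X40.008 Y178.893
G1 X40.008 Y187.619
M5
G0 X0.000 Y0.000

Since the viewBox matches the mm dimensions, user units are millimetres directly. The only transform is the Y-flip y_m = 199.357 − y_svg.

Shape 1 is a line segment drawn with `<polyline>`. Its stroke #008000 means score at S511, F1808. After flipping Y the toolpath is (105.675,146.712) → (179.498,100.711).

Shape 2 is a open polyline drawn with `<polyline>`. Its stroke #ff8800 means engrave at S264, F3100. After flipping Y the toolpath is (41.286,19.200) → (151.992,25.666) → (27.613,146.541).

Shape 3 is a open polyline drawn with `<path>`. Its stroke #008000 means score at S511, F1808. After flipping Y the toolpath is (187.591,130.959) → (146.503,57.146) → (14.479,138.034) → (112.590,133.499).

Shape 4 is a rectangle drawn with `<path>`. Its stroke #008000 means score at S511, F1808. After flipping Y the toolpath is (7.321,107.451) → (37.228,107.451) → (37.228,29.094) → (7.321,29.094) → (7.321,107.451), returning to the start.

Shape 5 is a rectangle drawn with `<polygon>`. Its stroke #008000 means score at S511, F1808. After flipping Y the toolpath is (40.008,187.619) → (106.769,187.619) → (106.769,178.893) → (40.008,178.893) → (40.008,187.619), returning to the start.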